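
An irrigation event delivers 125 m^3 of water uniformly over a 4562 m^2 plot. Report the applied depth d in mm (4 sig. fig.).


Approach: apply depth from volume over area, d = (V/A)*1000.
d = (125 / 4562) * 1000 = 27.40 mm
Therefore the applied depth d = 27.40 mm.


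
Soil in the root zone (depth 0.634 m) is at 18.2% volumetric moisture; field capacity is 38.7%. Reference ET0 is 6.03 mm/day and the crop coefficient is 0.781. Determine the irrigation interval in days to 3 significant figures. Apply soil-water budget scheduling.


Approach: apply soil-water budget scheduling, SMD = (FC-theta)/100*depth*1000; ETc = ET0*Kc; interval = SMD/ETc.
Step 1 — soil moisture deficit:
  SMD = (38.7 - 18.2)/100 * 0.634 * 1000 = 129.97 mm
Step 2 — daily crop ET (ETc = ET0*Kc):
  ETc = 6.03 * 0.781 = 4.7094 mm/day
Step 3 — irrigation interval (SMD/ETc):
  interval = 129.97 / 4.7094 = 27.6 days
Therefore the irrigation interval = 27.6 days.


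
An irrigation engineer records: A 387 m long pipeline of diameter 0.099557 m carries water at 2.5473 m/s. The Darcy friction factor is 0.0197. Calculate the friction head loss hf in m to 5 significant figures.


Approach: apply the Darcy-Weisbach equation, hf = f*(L/D)*(v^2/(2g)).
hf = 0.0197 * (387/0.099557) * (2.5473^2 / (2*9.81))
hf = 25.326 m
Therefore the friction head loss hf = 25.326 m.


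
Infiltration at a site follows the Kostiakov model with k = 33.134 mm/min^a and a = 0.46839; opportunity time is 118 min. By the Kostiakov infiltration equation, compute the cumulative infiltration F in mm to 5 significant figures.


Approach: apply the Kostiakov infiltration equation, F = k*t^a.
F = 33.134 * 118^0.46839 = 309.54 mm
Therefore the cumulative infiltration F = 309.54 mm.


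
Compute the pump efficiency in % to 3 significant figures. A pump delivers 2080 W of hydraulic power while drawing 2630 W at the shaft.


Approach: apply the efficiency ratio, eta = (P_out/P_in)*100.
eta = (2080 / 2630) * 100 = 79.1 %
Therefore the pump efficiency = 79.1 %.


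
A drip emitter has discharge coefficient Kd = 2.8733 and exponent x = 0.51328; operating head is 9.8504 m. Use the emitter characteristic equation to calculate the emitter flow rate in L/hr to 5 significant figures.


Approach: apply the emitter characteristic equation, q = Kd * h^x.
q = 2.8733 * 9.8504^0.51328 = 9.2961 L/hr
Therefore the emitter flow rate = 9.2961 L/hr.


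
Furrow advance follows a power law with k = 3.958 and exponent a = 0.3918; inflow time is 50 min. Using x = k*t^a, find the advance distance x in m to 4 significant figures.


x = 3.958 * 50^0.3918 = 18.33 m
Therefore the advance distance x = 18.33 m.


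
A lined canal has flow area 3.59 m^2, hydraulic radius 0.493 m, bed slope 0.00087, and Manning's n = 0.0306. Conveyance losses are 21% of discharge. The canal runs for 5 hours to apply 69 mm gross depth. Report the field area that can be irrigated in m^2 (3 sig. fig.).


Approach: apply Manning's equation with a conveyance and depth budget, Q = (1/n)*A*R^(2/3)*S^(1/2); Q_field = Q*(1-loss); Area = Q_field*t/(d/1000).
Step 1 — canal discharge (Manning's equation):
  Q = (1/0.0306) * 3.59 * 0.493^(2/3) * 0.00087^(1/2) = 2.1596 m^3/s
Step 2 — delivered flow: Q_field = 2.1596*(1 - 21/100) = 1.7060 m^3/s
Step 3 — volume delivered: V = 1.7060 * 5*3600 = 30709 m^3
Step 4 — area served: A = V / (depth/1000) = 30709 / 0.069 = 445000 m^2
Therefore the field area that can be irrigated = 445000 m^2.


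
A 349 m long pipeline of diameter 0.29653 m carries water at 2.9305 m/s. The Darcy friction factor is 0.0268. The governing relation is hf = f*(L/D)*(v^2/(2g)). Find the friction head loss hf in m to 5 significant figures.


hf = 0.0268 * (349/0.29653) * (2.9305^2 / (2*9.81))
hf = 13.806 m
Therefore the friction head loss hf = 13.806 m.


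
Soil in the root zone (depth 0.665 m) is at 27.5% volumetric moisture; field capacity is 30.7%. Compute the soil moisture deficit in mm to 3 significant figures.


Approach: apply the soil moisture deficit relation, SMD = (FC - theta)/100 * depth * 1000.
SMD = (30.7 - 27.5)/100 * 0.665 * 1000 = 21.3 mm
Therefore the soil moisture deficit = 21.3 mm.


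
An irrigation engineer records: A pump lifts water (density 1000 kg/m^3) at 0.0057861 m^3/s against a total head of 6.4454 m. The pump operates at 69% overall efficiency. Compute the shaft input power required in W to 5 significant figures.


Approach: apply hydraulic power then efficiency conversion, P = rho*g*Q*H; P_in = P/eta.
Step 1 — hydraulic power (P = rho*g*Q*H):
  P = 1000 * 9.81 * 0.0057861 * 6.4454 = 365.8515 W
Step 2 — input power: P_in = P/eta = 365.8515 / 0.69 = 530.22 W
Therefore the shaft input power required = 530.22 W.


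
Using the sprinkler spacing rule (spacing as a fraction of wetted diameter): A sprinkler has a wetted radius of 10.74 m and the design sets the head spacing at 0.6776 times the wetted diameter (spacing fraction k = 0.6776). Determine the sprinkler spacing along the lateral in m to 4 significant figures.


Approach: apply the sprinkler spacing rule (spacing as a fraction of wetted diameter), S = k*(2*R).
S = 0.6776 * (2 * 10.74) = 14.55 m
Therefore the sprinkler spacing along the lateral = 14.55 m.


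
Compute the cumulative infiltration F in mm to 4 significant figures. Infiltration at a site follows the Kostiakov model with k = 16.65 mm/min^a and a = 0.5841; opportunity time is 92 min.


Approach: apply the Kostiakov infiltration equation, F = k*t^a.
F = 16.65 * 92^0.5841 = 233.6 mm
Therefore the cumulative infiltration F = 233.6 mm.


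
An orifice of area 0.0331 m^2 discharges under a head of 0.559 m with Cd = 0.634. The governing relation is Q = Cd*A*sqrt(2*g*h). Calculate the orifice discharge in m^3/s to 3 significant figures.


Q = 0.634 * 0.0331 * sqrt(2*9.81*0.559) = 0.0695 m^3/s
Therefore the orifice discharge = 0.0695 m^3/s.


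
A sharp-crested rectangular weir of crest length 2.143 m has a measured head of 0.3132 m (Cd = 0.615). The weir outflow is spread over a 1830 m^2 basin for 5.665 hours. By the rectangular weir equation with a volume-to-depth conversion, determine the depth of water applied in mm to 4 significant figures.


Approach: apply the rectangular weir equation with a volume-to-depth conversion, Q = (2/3)*Cd*L*sqrt(2g)*H^1.5; d = Q*t/A * 1000.
Step 1 — weir discharge:
  Q = (2/3)*0.615*2.143*sqrt(2*9.81)*0.3132^1.5 = 0.682163 m^3/s
Step 2 — volume: V = 0.682163 * 5.665*3600 = 13912.0 m^3
Step 3 — depth: d = V/A * 1000 = 13912.0/1830 * 1000 = 7602 mm
Therefore the depth of water applied = 7602 mm.


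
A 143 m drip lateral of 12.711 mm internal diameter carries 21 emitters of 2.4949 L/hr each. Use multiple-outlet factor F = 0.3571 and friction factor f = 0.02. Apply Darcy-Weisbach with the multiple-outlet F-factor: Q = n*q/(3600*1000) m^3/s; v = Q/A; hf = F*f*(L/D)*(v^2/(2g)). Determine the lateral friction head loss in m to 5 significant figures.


Q = 21*2.4949/(3600*1000) = 1.455358e-05 m^3/s
A = pi*(12.711e-3/2)^2 = 1.268964e-04 m^2, so v = Q/A = 0.1146887 m/s
hf = 0.3571*0.02*(143/0.012711)*(0.1146887^2/(2*9.81)) = 0.053866 m
Therefore the lateral friction head loss = 0.053866 m.


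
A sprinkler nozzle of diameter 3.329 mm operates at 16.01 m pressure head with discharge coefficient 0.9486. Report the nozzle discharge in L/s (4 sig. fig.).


Approach: apply the orifice equation, Q = Cd*A*sqrt(2*g*h), A = pi*(d/2)^2.
A = pi*(3.329e-3/2)^2 = 8.70397e-06 m^2
Q = 0.9486 * 8.70397e-06 * sqrt(2*9.81*16.01) * 1000 = 0.1463 L/s
Therefore the nozzle discharge = 0.1463 L/s.


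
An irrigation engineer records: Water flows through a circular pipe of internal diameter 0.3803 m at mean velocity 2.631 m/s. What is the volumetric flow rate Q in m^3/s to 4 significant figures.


Approach: apply the continuity equation for pipe flow, Q = A * v with A = pi*(D/2)^2.
A = pi*(0.3803/2)^2 = 0.113591 m^2
Q = 0.113591 * 2.631 = 0.2989 m^3/s
Therefore the volumetric flow rate Q = 0.2989 m^3/s.


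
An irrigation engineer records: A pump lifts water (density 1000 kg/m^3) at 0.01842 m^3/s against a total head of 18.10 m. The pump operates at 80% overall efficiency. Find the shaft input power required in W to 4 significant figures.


Approach: apply hydraulic power then efficiency conversion, P = rho*g*Q*H; P_in = P/eta.
Step 1 — hydraulic power (P = rho*g*Q*H):
  P = 1000 * 9.81 * 0.01842 * 18.10 = 3270.67 W
Step 2 — input power: P_in = P/eta = 3270.67 / 0.8 = 4088 W
Therefore the shaft input power required = 4088 W.


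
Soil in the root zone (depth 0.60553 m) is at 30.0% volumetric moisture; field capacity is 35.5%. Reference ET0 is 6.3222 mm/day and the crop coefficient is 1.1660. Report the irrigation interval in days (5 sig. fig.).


Approach: apply soil-water budget scheduling, SMD = (FC-theta)/100*depth*1000; ETc = ET0*Kc; interval = SMD/ETc.
Step 1 — soil moisture deficit:
  SMD = (35.5 - 30.0)/100 * 0.60553 * 1000 = 33.30415 mm
Step 2 — daily crop ET (ETc = ET0*Kc):
  ETc = 6.3222 * 1.1660 = 7.371685 mm/day
Step 3 — irrigation interval (SMD/ETc):
  interval = 33.30415 / 7.371685 = 4.5178 days
Therefore the irrigation interval = 4.5178 days.


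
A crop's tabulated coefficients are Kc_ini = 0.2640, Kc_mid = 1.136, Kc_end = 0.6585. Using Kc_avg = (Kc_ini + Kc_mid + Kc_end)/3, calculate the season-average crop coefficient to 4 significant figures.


Kc_avg = (0.2640 + 1.136 + 0.6585)/3 = 0.6862
Therefore the season-average crop coefficient = 0.6862.


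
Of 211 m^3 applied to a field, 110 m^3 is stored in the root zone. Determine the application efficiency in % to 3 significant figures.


Approach: apply the application efficiency ratio, Ea = (stored/applied)*100.
Ea = (110/211)*100 = 52.1 %
Therefore the application efficiency = 52.1 %.


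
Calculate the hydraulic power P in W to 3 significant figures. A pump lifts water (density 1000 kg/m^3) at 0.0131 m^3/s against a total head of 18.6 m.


Approach: apply the hydraulic power relation, P = rho*g*Q*H.
P = 1000 * 9.81 * 0.0131 * 18.6 = 2390 W
Therefore the hydraulic power P = 2390 W.


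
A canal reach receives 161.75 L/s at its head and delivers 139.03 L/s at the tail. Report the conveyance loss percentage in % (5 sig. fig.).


Approach: apply the conveyance loss ratio, loss% = ((Q_head - Q_tail)/Q_head)*100.
loss = ((161.75 - 139.03)/161.75)*100 = 14.046 %
Therefore the conveyance loss percentage = 14.046 %.


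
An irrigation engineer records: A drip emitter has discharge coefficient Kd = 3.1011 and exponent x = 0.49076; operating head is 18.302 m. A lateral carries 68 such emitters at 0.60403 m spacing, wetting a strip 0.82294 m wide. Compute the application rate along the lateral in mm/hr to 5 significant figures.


Approach: apply the emitter equation with a lateral mass balance, q = Kd*h^x; Q = n*q; rate = Q/(n*spacing*width).
Step 1 — single emitter flow (q = Kd*h^x):
  q = 3.1011 * 18.302^0.49076 = 12.91515 L/hr
Step 2 — total lateral flow: Q = 68 * 12.91515 = 878.2304 L/hr
Step 3 — wetted area: A = 68 * 0.60403 * 0.82294 = 33.80147 m^2
Step 4 — application rate: Q/A = 878.2304/33.80147 = 25.982 mm/hr
Therefore the application rate along the lateral = 25.982 mm/hr.


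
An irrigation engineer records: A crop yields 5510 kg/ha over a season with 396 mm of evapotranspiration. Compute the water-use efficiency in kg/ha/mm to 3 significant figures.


Approach: apply the water-use efficiency ratio, WUE = yield/ET.
WUE = 5510 / 396 = 13.9 kg/ha/mm
Therefore the water-use efficiency = 13.9 kg/ha/mm.


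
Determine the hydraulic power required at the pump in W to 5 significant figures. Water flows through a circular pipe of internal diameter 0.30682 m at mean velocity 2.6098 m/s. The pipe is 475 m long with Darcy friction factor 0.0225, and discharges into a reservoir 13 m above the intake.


Approach: apply continuity + Darcy-Weisbach + hydraulic power, Q = A*v; hf = f*(L/D)*(v^2/(2g)); H = static + hf; P = rho*g*Q*H.
Step 1 — flow rate (continuity, Q = A*v):
  A = pi*(0.30682/2)^2 = 0.07393621 m^2
  Q = 0.07393621 * 2.6098 = 0.1929587 m^3/s
Step 2 — friction head loss (Darcy-Weisbach):
  hf = 0.0225 * (475/0.30682) * (2.6098^2 / (2*9.81))
  hf = 12.09227 m
Step 3 — total head: H = 13 + 12.09227 = 25.09227 m
Step 4 — hydraulic power (P = rho*g*Q*H):
  P = 1000 * 9.81 * 0.1929587 * 25.09227 = 47498 W
Therefore the hydraulic power required at the pump = 47498 W.


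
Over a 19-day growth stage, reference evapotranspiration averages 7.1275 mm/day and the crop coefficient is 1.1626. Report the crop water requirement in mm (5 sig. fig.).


Approach: apply the crop water requirement relation, CWR = ET0 * Kc * days.
CWR = 7.1275 * 1.1626 * 19 = 157.44 mm
Therefore the crop water requirement = 157.44 mm.


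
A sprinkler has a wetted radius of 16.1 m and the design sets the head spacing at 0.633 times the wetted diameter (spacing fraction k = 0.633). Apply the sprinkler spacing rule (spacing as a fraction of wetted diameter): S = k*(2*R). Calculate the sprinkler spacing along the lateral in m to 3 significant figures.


S = 0.633 * (2 * 16.1) = 20.4 m
Therefore the sprinkler spacing along the lateral = 20.4 m.


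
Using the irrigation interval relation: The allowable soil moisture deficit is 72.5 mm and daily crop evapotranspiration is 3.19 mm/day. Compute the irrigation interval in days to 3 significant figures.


Approach: apply the irrigation interval relation, interval = SMD / ETc.
interval = 72.5 / 3.19 = 22.7 days
Therefore the irrigation interval = 22.7 days.


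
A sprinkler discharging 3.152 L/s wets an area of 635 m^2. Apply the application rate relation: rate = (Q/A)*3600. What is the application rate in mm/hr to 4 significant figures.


rate = (3.152 / 635) * 3600 = 17.87 mm/hr
Therefore the application rate = 17.87 mm/hr.


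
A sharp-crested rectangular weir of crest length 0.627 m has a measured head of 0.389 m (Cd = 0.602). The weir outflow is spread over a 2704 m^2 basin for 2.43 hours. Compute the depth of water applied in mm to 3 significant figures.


Approach: apply the rectangular weir equation with a volume-to-depth conversion, Q = (2/3)*Cd*L*sqrt(2g)*H^1.5; d = Q*t/A * 1000.
Step 1 — weir discharge:
  Q = (2/3)*0.602*0.627*sqrt(2*9.81)*0.389^1.5 = 0.27042 m^3/s
Step 2 — volume: V = 0.27042 * 2.43*3600 = 2365.7 m^3
Step 3 — depth: d = V/A * 1000 = 2365.7/2704 * 1000 = 875 mm
Therefore the depth of water applied = 875 mm.


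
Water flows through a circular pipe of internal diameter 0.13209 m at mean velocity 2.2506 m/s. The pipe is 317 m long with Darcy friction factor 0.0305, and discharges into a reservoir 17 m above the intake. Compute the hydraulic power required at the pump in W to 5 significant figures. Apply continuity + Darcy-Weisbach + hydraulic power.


Approach: apply continuity + Darcy-Weisbach + hydraulic power, Q = A*v; hf = f*(L/D)*(v^2/(2g)); H = static + hf; P = rho*g*Q*H.
Step 1 — flow rate (continuity, Q = A*v):
  A = pi*(0.13209/2)^2 = 0.01370345 m^2
  Q = 0.01370345 * 2.2506 = 0.03084097 m^3/s
Step 2 — friction head loss (Darcy-Weisbach):
  hf = 0.0305 * (317/0.13209) * (2.2506^2 / (2*9.81))
  hf = 18.89674 m
Step 3 — total head: H = 17 + 18.89674 = 35.89674 m
Step 4 — hydraulic power (P = rho*g*Q*H):
  P = 1000 * 9.81 * 0.03084097 * 35.89674 = 10861 W
Therefore the hydraulic power required at the pump = 10861 W.


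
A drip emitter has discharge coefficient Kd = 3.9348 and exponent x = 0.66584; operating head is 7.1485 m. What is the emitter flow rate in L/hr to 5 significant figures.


Approach: apply the emitter characteristic equation, q = Kd * h^x.
q = 3.9348 * 7.1485^0.66584 = 14.578 L/hr
Therefore the emitter flow rate = 14.578 L/hr.


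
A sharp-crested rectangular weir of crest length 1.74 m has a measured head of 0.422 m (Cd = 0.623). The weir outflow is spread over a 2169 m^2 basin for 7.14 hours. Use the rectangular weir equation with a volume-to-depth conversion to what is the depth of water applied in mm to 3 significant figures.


Approach: apply the rectangular weir equation with a volume-to-depth conversion, Q = (2/3)*Cd*L*sqrt(2g)*H^1.5; d = Q*t/A * 1000.
Step 1 — weir discharge:
  Q = (2/3)*0.623*1.74*sqrt(2*9.81)*0.422^1.5 = 0.87753 m^3/s
Step 2 — volume: V = 0.87753 * 7.14*3600 = 22556 m^3
Step 3 — depth: d = V/A * 1000 = 22556/2169 * 1000 = 10400 mm
Therefore the depth of water applied = 10400 mm.


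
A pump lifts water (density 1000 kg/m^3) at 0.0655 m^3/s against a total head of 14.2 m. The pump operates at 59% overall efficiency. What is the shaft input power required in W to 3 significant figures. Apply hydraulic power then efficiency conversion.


Approach: apply hydraulic power then efficiency conversion, P = rho*g*Q*H; P_in = P/eta.
Step 1 — hydraulic power (P = rho*g*Q*H):
  P = 1000 * 9.81 * 0.0655 * 14.2 = 9124.3 W
Step 2 — input power: P_in = P/eta = 9124.3 / 0.59 = 15500 W
Therefore the shaft input power required = 15500 W.


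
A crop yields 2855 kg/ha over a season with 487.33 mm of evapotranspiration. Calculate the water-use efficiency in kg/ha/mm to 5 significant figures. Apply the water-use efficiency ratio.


Approach: apply the water-use efficiency ratio, WUE = yield/ET.
WUE = 2855 / 487.33 = 5.8585 kg/ha/mm
Therefore the water-use efficiency = 5.8585 kg/ha/mm.


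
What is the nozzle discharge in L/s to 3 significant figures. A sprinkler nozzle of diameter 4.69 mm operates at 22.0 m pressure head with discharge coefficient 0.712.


Approach: apply the orifice equation, Q = Cd*A*sqrt(2*g*h), A = pi*(d/2)^2.
A = pi*(4.69e-3/2)^2 = 1.7276e-05 m^2
Q = 0.712 * 1.7276e-05 * sqrt(2*9.81*22.0) * 1000 = 0.256 L/s
Therefore the nozzle discharge = 0.256 L/s.


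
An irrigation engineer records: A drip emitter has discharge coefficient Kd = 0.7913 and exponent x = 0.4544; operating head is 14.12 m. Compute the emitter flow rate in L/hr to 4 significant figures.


Approach: apply the emitter characteristic equation, q = Kd * h^x.
q = 0.7913 * 14.12^0.4544 = 2.635 L/hr
Therefore the emitter flow rate = 2.635 L/hr.


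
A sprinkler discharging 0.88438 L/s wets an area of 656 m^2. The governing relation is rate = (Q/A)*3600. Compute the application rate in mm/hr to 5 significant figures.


rate = (0.88438 / 656) * 3600 = 4.8533 mm/hr
Therefore the application rate = 4.8533 mm/hr.


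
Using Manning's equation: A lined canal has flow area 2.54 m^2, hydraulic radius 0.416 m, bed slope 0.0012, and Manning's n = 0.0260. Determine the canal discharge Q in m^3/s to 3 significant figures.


Approach: apply Manning's equation, Q = (1/n)*A*R^(2/3)*S^(1/2).
Q = (1/0.0260) * 2.54 * 0.416^(2/3) * 0.0012^(1/2) = 1.89 m^3/s
Therefore the canal discharge Q = 1.89 m^3/s.


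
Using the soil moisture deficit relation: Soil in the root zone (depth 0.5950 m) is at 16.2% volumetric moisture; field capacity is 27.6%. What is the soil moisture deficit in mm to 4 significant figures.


Approach: apply the soil moisture deficit relation, SMD = (FC - theta)/100 * depth * 1000.
SMD = (27.6 - 16.2)/100 * 0.5950 * 1000 = 67.83 mm
Therefore the soil moisture deficit = 67.83 mm.


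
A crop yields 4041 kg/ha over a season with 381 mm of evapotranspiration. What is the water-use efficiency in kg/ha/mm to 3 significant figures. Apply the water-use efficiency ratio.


Approach: apply the water-use efficiency ratio, WUE = yield/ET.
WUE = 4041 / 381 = 10.6 kg/ha/mm
Therefore the water-use efficiency = 10.6 kg/ha/mm.


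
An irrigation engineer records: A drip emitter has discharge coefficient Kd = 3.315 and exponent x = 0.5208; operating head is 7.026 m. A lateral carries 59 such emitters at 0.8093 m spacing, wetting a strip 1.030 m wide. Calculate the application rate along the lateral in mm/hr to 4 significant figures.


Approach: apply the emitter equation with a lateral mass balance, q = Kd*h^x; Q = n*q; rate = Q/(n*spacing*width).
Step 1 — single emitter flow (q = Kd*h^x):
  q = 3.315 * 7.026^0.5208 = 9.15059 L/hr
Step 2 — total lateral flow: Q = 59 * 9.15059 = 539.885 L/hr
Step 3 — wetted area: A = 59 * 0.8093 * 1.030 = 49.1812 m^2
Step 4 — application rate: Q/A = 539.885/49.1812 = 10.98 mm/hr
Therefore the application rate along the lateral = 10.98 mm/hr.


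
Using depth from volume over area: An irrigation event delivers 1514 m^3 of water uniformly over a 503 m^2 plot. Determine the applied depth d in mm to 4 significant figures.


Approach: apply depth from volume over area, d = (V/A)*1000.
d = (1514 / 503) * 1000 = 3010 mm
Therefore the applied depth d = 3010 mm.


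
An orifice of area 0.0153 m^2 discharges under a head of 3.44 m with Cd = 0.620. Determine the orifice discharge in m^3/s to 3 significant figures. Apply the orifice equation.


Approach: apply the orifice equation, Q = Cd*A*sqrt(2*g*h).
Q = 0.620 * 0.0153 * sqrt(2*9.81*3.44) = 0.0779 m^3/s
Therefore the orifice discharge = 0.0779 m^3/s.


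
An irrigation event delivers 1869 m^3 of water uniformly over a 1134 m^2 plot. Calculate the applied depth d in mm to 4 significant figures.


Approach: apply depth from volume over area, d = (V/A)*1000.
d = (1869 / 1134) * 1000 = 1648 mm
Therefore the applied depth d = 1648 mm.


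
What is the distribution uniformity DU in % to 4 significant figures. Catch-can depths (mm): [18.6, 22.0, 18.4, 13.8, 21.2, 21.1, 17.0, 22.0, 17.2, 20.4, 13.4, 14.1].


Approach: apply the low-quarter distribution uniformity, DU = (mean of lowest quarter of readings / overall mean)*100.
sorted lowest 3 of 12: [13.4, 13.8, 14.1] -> mean = 13.7667 mm
overall mean = 18.2667 mm
DU = (13.7667/18.2667)*100 = 75.36 %
Therefore the distribution uniformity DU = 75.36 %.


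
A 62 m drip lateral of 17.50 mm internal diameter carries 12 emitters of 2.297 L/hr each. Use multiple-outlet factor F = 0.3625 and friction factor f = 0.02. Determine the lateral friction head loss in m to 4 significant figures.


Approach: apply Darcy-Weisbach with the multiple-outlet F-factor, Q = n*q/(3600*1000) m^3/s; v = Q/A; hf = F*f*(L/D)*(v^2/(2g)).
Q = 12*2.297/(3600*1000) = 7.65667e-06 m^3/s
A = pi*(17.50e-3/2)^2 = 2.40528e-04 m^2, so v = Q/A = 0.0318327 m/s
hf = 0.3625*0.02*(62/0.01750)*(0.0318327^2/(2*9.81)) = 0.001327 m
Therefore the lateral friction head loss = 0.001327 m.


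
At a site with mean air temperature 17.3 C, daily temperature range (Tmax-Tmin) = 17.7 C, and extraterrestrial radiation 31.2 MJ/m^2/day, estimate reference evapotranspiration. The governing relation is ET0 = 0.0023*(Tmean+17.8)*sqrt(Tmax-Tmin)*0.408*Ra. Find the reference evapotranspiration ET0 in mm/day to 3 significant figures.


ET0 = 0.0023*(17.3+17.8)*sqrt(17.7)*0.408*31.2 = 4.32 mm/day
Therefore the reference evapotranspiration ET0 = 4.32 mm/day.


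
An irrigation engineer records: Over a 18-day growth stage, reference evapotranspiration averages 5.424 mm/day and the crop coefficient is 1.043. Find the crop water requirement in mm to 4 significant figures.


Approach: apply the crop water requirement relation, CWR = ET0 * Kc * days.
CWR = 5.424 * 1.043 * 18 = 101.8 mm
Therefore the crop water requirement = 101.8 mm.


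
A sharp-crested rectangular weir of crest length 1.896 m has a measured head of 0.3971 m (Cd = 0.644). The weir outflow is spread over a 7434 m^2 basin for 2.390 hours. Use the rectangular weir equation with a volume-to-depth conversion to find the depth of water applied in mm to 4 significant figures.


Approach: apply the rectangular weir equation with a volume-to-depth conversion, Q = (2/3)*Cd*L*sqrt(2g)*H^1.5; d = Q*t/A * 1000.
Step 1 — weir discharge:
  Q = (2/3)*0.644*1.896*sqrt(2*9.81)*0.3971^1.5 = 0.902261 m^3/s
Step 2 — volume: V = 0.902261 * 2.390*3600 = 7763.06 m^3
Step 3 — depth: d = V/A * 1000 = 7763.06/7434 * 1000 = 1044 mm
Therefore the depth of water applied = 1044 mm.


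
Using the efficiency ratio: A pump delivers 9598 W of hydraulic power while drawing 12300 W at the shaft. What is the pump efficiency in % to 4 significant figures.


Approach: apply the efficiency ratio, eta = (P_out/P_in)*100.
eta = (9598 / 12300) * 100 = 78.03 %
Therefore the pump efficiency = 78.03 %.


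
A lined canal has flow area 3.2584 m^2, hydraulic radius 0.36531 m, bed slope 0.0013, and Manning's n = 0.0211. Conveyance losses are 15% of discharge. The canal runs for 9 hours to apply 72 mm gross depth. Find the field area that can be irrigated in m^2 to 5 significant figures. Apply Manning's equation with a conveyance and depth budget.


Approach: apply Manning's equation with a conveyance and depth budget, Q = (1/n)*A*R^(2/3)*S^(1/2); Q_field = Q*(1-loss); Area = Q_field*t/(d/1000).
Step 1 — canal discharge (Manning's equation):
  Q = (1/0.0211) * 3.2584 * 0.36531^(2/3) * 0.0013^(1/2) = 2.845343 m^3/s
Step 2 — delivered flow: Q_field = 2.845343*(1 - 15/100) = 2.418542 m^3/s
Step 3 — volume delivered: V = 2.418542 * 9*3600 = 78360.75 m^3
Step 4 — area served: A = V / (depth/1000) = 78360.75 / 0.072 = 1088300 m^2
Therefore the field area that can be irrigated = 1088300 m^2.


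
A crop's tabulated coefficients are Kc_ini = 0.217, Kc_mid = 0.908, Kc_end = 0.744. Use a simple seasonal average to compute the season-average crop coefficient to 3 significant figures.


Approach: apply a simple seasonal average, Kc_avg = (Kc_ini + Kc_mid + Kc_end)/3.
Kc_avg = (0.217 + 0.908 + 0.744)/3 = 0.623
Therefore the season-average crop coefficient = 0.623.


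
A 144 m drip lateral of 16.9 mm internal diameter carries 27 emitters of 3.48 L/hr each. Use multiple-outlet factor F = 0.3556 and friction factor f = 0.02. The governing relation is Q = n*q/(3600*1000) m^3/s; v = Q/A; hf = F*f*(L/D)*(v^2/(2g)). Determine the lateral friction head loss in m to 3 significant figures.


Q = 27*3.48/(3600*1000) = 2.6100e-05 m^3/s
A = pi*(16.9e-3/2)^2 = 2.2432e-04 m^2, so v = Q/A = 0.11635 m/s
hf = 0.3556*0.02*(144/0.0169)*(0.11635^2/(2*9.81)) = 0.0418 m
Therefore the lateral friction head loss = 0.0418 m.


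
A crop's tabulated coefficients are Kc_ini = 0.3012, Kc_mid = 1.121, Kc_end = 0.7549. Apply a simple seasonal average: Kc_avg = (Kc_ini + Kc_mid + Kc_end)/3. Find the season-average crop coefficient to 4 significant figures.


Kc_avg = (0.3012 + 1.121 + 0.7549)/3 = 0.7257
Therefore the season-average crop coefficient = 0.7257.


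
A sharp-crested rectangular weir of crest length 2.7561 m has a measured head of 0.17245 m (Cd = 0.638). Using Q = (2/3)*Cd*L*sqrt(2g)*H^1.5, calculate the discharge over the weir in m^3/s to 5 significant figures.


Q = (2/3)*0.638*2.7561*sqrt(2*9.81)*0.17245^1.5 = 0.37185 m^3/s
Therefore the discharge over the weir = 0.37185 m^3/s.


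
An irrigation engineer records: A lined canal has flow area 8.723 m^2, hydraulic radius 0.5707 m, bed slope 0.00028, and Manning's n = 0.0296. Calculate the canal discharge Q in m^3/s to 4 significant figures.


Approach: apply Manning's equation, Q = (1/n)*A*R^(2/3)*S^(1/2).
Q = (1/0.0296) * 8.723 * 0.5707^(2/3) * 0.00028^(1/2) = 3.393 m^3/s
Therefore the canal discharge Q = 3.393 m^3/s.


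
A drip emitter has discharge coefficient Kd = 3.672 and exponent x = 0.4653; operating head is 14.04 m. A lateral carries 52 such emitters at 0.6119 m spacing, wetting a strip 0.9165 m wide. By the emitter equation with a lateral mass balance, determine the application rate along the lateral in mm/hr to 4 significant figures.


Approach: apply the emitter equation with a lateral mass balance, q = Kd*h^x; Q = n*q; rate = Q/(n*spacing*width).
Step 1 — single emitter flow (q = Kd*h^x):
  q = 3.672 * 14.04^0.4653 = 12.5537 L/hr
Step 2 — total lateral flow: Q = 52 * 12.5537 = 652.794 L/hr
Step 3 — wetted area: A = 52 * 0.6119 * 0.9165 = 29.1619 m^2
Step 4 — application rate: Q/A = 652.794/29.1619 = 22.39 mm/hr
Therefore the application rate along the lateral = 22.39 mm/hr.


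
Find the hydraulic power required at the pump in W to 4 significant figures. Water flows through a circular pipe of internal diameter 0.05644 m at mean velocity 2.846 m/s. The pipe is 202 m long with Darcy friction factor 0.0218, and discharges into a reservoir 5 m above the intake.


Approach: apply continuity + Darcy-Weisbach + hydraulic power, Q = A*v; hf = f*(L/D)*(v^2/(2g)); H = static + hf; P = rho*g*Q*H.
Step 1 — flow rate (continuity, Q = A*v):
  A = pi*(0.05644/2)^2 = 0.00250187 m^2
  Q = 0.00250187 * 2.846 = 0.00712031 m^3/s
Step 2 — friction head loss (Darcy-Weisbach):
  hf = 0.0218 * (202/0.05644) * (2.846^2 / (2*9.81))
  hf = 32.2101 m
Step 3 — total head: H = 5 + 32.2101 = 37.2101 m
Step 4 — hydraulic power (P = rho*g*Q*H):
  P = 1000 * 9.81 * 0.00712031 * 37.2101 = 2599 W
Therefore the hydraulic power required at the pump = 2599 W.


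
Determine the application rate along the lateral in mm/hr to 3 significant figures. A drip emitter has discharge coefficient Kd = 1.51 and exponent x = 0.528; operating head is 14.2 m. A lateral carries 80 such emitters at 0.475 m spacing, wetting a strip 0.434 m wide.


Approach: apply the emitter equation with a lateral mass balance, q = Kd*h^x; Q = n*q; rate = Q/(n*spacing*width).
Step 1 — single emitter flow (q = Kd*h^x):
  q = 1.51 * 14.2^0.528 = 6.1289 L/hr
Step 2 — total lateral flow: Q = 80 * 6.1289 = 490.32 L/hr
Step 3 — wetted area: A = 80 * 0.475 * 0.434 = 16.492 m^2
Step 4 — application rate: Q/A = 490.32/16.492 = 29.7 mm/hr
Therefore the application rate along the lateral = 29.7 mm/hr.


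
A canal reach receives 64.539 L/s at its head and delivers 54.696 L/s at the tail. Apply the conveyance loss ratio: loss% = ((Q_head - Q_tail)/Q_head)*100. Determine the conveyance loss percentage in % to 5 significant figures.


loss = ((64.539 - 54.696)/64.539)*100 = 15.251 %
Therefore the conveyance loss percentage = 15.251 %.


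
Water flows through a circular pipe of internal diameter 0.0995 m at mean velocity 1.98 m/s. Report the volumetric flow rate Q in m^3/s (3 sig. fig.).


Approach: apply the continuity equation for pipe flow, Q = A * v with A = pi*(D/2)^2.
A = pi*(0.0995/2)^2 = 0.0077756 m^2
Q = 0.0077756 * 1.98 = 0.0154 m^3/s
Therefore the volumetric flow rate Q = 0.0154 m^3/s.


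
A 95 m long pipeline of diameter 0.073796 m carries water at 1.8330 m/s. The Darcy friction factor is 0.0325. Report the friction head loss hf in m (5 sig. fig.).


Approach: apply the Darcy-Weisbach equation, hf = f*(L/D)*(v^2/(2g)).
hf = 0.0325 * (95/0.073796) * (1.8330^2 / (2*9.81))
hf = 7.1647 m
Therefore the friction head loss hf = 7.1647 m.


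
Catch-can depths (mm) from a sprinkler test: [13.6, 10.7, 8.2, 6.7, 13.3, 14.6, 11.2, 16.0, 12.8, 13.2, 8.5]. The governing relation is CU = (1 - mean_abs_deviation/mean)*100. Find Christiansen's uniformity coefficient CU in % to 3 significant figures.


mean = 11.709 mm
mean |d_i - mean| = 2.4083 mm
CU = (1 - 2.4083/11.709)*100 = 79.4 %
Therefore Christiansen's uniformity coefficient CU = 79.4 %.


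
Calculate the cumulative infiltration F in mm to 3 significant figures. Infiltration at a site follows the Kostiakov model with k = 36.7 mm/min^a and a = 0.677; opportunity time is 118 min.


Approach: apply the Kostiakov infiltration equation, F = k*t^a.
F = 36.7 * 118^0.677 = 928 mm
Therefore the cumulative infiltration F = 928 mm.


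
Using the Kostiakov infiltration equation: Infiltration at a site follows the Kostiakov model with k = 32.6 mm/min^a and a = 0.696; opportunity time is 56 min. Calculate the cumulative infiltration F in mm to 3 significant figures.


Approach: apply the Kostiakov infiltration equation, F = k*t^a.
F = 32.6 * 56^0.696 = 537 mm
Therefore the cumulative infiltration F = 537 mm.


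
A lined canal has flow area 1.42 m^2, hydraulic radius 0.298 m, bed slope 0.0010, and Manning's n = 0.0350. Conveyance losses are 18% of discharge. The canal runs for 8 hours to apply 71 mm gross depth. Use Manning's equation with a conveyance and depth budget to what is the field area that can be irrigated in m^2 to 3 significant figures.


Approach: apply Manning's equation with a conveyance and depth budget, Q = (1/n)*A*R^(2/3)*S^(1/2); Q_field = Q*(1-loss); Area = Q_field*t/(d/1000).
Step 1 — canal discharge (Manning's equation):
  Q = (1/0.0350) * 1.42 * 0.298^(2/3) * 0.0010^(1/2) = 0.57240 m^3/s
Step 2 — delivered flow: Q_field = 0.57240*(1 - 18/100) = 0.46937 m^3/s
Step 3 — volume delivered: V = 0.46937 * 8*3600 = 13518 m^3
Step 4 — area served: A = V / (depth/1000) = 13518 / 0.071 = 190000 m^2
Therefore the field area that can be irrigated = 190000 m^2.


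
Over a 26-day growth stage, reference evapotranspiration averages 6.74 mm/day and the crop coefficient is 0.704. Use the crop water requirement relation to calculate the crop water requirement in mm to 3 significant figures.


Approach: apply the crop water requirement relation, CWR = ET0 * Kc * days.
CWR = 6.74 * 0.704 * 26 = 123 mm
Therefore the crop water requirement = 123 mm.


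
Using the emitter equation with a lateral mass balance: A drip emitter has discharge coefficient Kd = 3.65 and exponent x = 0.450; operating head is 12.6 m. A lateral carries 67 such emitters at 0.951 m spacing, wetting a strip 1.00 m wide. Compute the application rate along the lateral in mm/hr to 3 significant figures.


Approach: apply the emitter equation with a lateral mass balance, q = Kd*h^x; Q = n*q; rate = Q/(n*spacing*width).
Step 1 — single emitter flow (q = Kd*h^x):
  q = 3.65 * 12.6^0.450 = 11.415 L/hr
Step 2 — total lateral flow: Q = 67 * 11.415 = 764.78 L/hr
Step 3 — wetted area: A = 67 * 0.951 * 1.00 = 63.717 m^2
Step 4 — application rate: Q/A = 764.78/63.717 = 12.0 mm/hr
Therefore the application rate along the lateral = 12.0 mm/hr.


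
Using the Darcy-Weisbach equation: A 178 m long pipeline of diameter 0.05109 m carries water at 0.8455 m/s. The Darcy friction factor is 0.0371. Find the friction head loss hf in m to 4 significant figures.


Approach: apply the Darcy-Weisbach equation, hf = f*(L/D)*(v^2/(2g)).
hf = 0.0371 * (178/0.05109) * (0.8455^2 / (2*9.81))
hf = 4.710 m
Therefore the friction head loss hf = 4.710 m.


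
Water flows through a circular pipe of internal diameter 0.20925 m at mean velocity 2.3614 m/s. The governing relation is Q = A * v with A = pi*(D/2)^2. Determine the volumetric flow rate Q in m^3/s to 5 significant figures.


A = pi*(0.20925/2)^2 = 0.03438910 m^2
Q = 0.03438910 * 2.3614 = 0.081206 m^3/s
Therefore the volumetric flow rate Q = 0.081206 m^3/s.


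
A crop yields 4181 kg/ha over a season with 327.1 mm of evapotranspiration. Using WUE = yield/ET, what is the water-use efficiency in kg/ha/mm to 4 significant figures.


WUE = 4181 / 327.1 = 12.78 kg/ha/mm
Therefore the water-use efficiency = 12.78 kg/ha/mm.


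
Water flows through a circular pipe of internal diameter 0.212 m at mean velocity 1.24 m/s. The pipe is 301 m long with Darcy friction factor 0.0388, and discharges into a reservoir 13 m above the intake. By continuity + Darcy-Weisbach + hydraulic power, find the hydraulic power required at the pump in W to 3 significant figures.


Approach: apply continuity + Darcy-Weisbach + hydraulic power, Q = A*v; hf = f*(L/D)*(v^2/(2g)); H = static + hf; P = rho*g*Q*H.
Step 1 — flow rate (continuity, Q = A*v):
  A = pi*(0.212/2)^2 = 0.035299 m^2
  Q = 0.035299 * 1.24 = 0.043771 m^3/s
Step 2 — friction head loss (Darcy-Weisbach):
  hf = 0.0388 * (301/0.212) * (1.24^2 / (2*9.81))
  hf = 4.3172 m
Step 3 — total head: H = 13 + 4.3172 = 17.317 m
Step 4 — hydraulic power (P = rho*g*Q*H):
  P = 1000 * 9.81 * 0.043771 * 17.317 = 7440 W
Therefore the hydraulic power required at the pump = 7440 W.


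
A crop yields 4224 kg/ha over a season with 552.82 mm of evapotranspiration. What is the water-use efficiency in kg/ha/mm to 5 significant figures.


Approach: apply the water-use efficiency ratio, WUE = yield/ET.
WUE = 4224 / 552.82 = 7.6408 kg/ha/mm
Therefore the water-use efficiency = 7.6408 kg/ha/mm.


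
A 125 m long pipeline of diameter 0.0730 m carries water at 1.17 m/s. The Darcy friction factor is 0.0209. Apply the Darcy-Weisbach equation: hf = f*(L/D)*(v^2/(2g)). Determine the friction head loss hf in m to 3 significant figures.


hf = 0.0209 * (125/0.0730) * (1.17^2 / (2*9.81))
hf = 2.50 m
Therefore the friction head loss hf = 2.50 m.


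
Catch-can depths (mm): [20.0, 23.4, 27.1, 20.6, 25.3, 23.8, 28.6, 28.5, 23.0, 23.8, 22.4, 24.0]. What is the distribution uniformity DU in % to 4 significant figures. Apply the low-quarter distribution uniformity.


Approach: apply the low-quarter distribution uniformity, DU = (mean of lowest quarter of readings / overall mean)*100.
sorted lowest 3 of 12: [20.0, 20.6, 22.4] -> mean = 21.0000 mm
overall mean = 24.2083 mm
DU = (21.0000/24.2083)*100 = 86.75 %
Therefore the distribution uniformity DU = 86.75 %.


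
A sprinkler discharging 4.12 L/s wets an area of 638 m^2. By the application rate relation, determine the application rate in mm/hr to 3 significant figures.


Approach: apply the application rate relation, rate = (Q/A)*3600.
rate = (4.12 / 638) * 3600 = 23.2 mm/hr
Therefore the application rate = 23.2 mm/hr.


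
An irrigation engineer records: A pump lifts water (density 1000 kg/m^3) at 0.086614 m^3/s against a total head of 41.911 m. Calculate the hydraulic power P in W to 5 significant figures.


Approach: apply the hydraulic power relation, P = rho*g*Q*H.
P = 1000 * 9.81 * 0.086614 * 41.911 = 35611 W
Therefore the hydraulic power P = 35611 W.


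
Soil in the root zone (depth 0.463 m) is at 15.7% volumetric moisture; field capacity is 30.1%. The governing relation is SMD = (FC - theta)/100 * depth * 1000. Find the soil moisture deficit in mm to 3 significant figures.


SMD = (30.1 - 15.7)/100 * 0.463 * 1000 = 66.7 mm
Therefore the soil moisture deficit = 66.7 mm.


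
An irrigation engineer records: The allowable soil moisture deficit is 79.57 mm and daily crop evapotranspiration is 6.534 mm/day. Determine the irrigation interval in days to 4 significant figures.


Approach: apply the irrigation interval relation, interval = SMD / ETc.
interval = 79.57 / 6.534 = 12.18 days
Therefore the irrigation interval = 12.18 days.


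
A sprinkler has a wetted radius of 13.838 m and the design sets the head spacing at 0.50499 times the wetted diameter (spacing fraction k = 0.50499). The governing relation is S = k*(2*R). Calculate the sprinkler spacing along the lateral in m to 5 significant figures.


S = 0.50499 * (2 * 13.838) = 13.976 m
Therefore the sprinkler spacing along the lateral = 13.976 m.


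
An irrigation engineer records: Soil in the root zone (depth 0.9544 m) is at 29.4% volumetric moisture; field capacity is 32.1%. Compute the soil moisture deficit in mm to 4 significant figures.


Approach: apply the soil moisture deficit relation, SMD = (FC - theta)/100 * depth * 1000.
SMD = (32.1 - 29.4)/100 * 0.9544 * 1000 = 25.77 mm
Therefore the soil moisture deficit = 25.77 mm.


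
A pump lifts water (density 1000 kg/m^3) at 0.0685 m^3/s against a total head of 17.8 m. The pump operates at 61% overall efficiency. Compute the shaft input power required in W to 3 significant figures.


Approach: apply hydraulic power then efficiency conversion, P = rho*g*Q*H; P_in = P/eta.
Step 1 — hydraulic power (P = rho*g*Q*H):
  P = 1000 * 9.81 * 0.0685 * 17.8 = 11961 W
Step 2 — input power: P_in = P/eta = 11961 / 0.61 = 19600 W
Therefore the shaft input power required = 19600 W.


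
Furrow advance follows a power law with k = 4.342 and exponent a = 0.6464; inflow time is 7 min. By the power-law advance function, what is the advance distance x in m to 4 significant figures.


Approach: apply the power-law advance function, x = k*t^a.
x = 4.342 * 7^0.6464 = 15.27 m
Therefore the advance distance x = 15.27 m.


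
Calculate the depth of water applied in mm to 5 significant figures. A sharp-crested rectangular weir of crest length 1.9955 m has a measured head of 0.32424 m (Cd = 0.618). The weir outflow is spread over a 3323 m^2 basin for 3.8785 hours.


Approach: apply the rectangular weir equation with a volume-to-depth conversion, Q = (2/3)*Cd*L*sqrt(2g)*H^1.5; d = Q*t/A * 1000.
Step 1 — weir discharge:
  Q = (2/3)*0.618*1.9955*sqrt(2*9.81)*0.32424^1.5 = 0.6723545 m^3/s
Step 2 — volume: V = 0.6723545 * 3.8785*3600 = 9387.817 m^3
Step 3 — depth: d = V/A * 1000 = 9387.817/3323 * 1000 = 2825.1 mm
Therefore the depth of water applied = 2825.1 mm.
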